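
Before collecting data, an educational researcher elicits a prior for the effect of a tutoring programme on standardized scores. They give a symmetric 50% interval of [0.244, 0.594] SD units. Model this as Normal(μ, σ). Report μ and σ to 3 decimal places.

μ = 0.419, σ = 0.259

A symmetric 50% interval runs μ ± z·σ with z = 0.6745.
Half-width = 0.175, so σ = 0.175/0.6745 = 0.259.
μ is the interval midpoint, 0.419.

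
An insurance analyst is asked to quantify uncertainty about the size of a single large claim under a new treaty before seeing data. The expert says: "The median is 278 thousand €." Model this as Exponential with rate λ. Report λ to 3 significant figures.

Exponential median = ln 2 / λ, so λ = ln 2 / 278.0 = 0.00249.

λ ≈ 0.00249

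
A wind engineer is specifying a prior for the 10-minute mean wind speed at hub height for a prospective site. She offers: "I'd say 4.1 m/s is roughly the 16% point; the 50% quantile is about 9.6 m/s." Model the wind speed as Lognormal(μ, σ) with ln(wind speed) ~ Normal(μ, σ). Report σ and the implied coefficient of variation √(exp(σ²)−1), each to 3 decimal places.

If T ~ Lognormal(μ,σ) then ln T ~ Normal(μ,σ), so the p-quantile of ln T is μ + z_p·σ.
ln(4.1) = 1.411 and ln(9.6) = 2.262; z_{0.16} = -0.9945, z_{0.5} = 0.
σ = (2.262 − 1.411)/(0 − (-0.9945)) = 0.856.
μ = 1.411 − (-0.9945)·0.856 = 2.262.
CV = √(exp(σ²)−1) = √(exp(0.7319)−1) = 1.039.

σ ≈ 0.856, CV ≈ 1.039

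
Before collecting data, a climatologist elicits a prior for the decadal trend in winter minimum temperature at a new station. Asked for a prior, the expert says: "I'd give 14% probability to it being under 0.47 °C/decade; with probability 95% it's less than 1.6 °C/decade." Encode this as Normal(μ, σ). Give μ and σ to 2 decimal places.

The p-quantile of Normal(μ,σ) is μ + z_p·σ, with z_{0.14} = -1.08 and z_{0.95} = 1.645.
Eliminate σ: μ = (z₂·x₁ − z₁·x₂)/(z₂ − z₁) = (1.645·0.47 − (-1.08)·1.6)/2.725 = 0.92.
Then σ = (x₂ − x₁)/(z₂ − z₁) = (1.6 − 0.47)/2.725 = 0.41.

μ = 0.92, σ = 0.41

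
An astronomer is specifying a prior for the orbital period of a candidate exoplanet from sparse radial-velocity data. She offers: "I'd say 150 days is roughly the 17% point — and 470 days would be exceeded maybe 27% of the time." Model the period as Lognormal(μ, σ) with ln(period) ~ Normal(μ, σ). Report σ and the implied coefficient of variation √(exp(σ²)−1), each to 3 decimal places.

σ ≈ 0.729, CV ≈ 0.837

If T ~ Lognormal(μ,σ) then ln T ~ Normal(μ,σ), so the p-quantile of ln T is μ + z_p·σ.
ln(150) = 5.011 and ln(470) = 6.153; z_{0.17} = -0.9542, z_{0.73} = 0.6128.
σ = (6.153 − 5.011)/(0.6128 − (-0.9542)) = 0.729.
μ = 5.011 − (-0.9542)·0.729 = 5.706.
CV = √(exp(σ²)−1) = √(exp(0.5312)−1) = 0.837.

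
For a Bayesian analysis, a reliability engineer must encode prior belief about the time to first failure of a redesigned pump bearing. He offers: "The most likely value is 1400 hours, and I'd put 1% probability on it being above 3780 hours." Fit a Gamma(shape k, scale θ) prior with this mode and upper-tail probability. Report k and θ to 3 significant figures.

Gamma(k,θ) with k>1 has mode (k−1)θ, so θ = 1400/(k−1).
Need P(X < 3780) = 0.99 with θ tied to k this way. Start at k = 2, θ = 1400: P(X<3780) ≈ 0.751.
Too low — raise k to concentrate. Iterating converges to k ≈ 5.68.
Then θ = 1400/(5.68−1) ≈ 299.

k ≈ 5.68, θ ≈ 299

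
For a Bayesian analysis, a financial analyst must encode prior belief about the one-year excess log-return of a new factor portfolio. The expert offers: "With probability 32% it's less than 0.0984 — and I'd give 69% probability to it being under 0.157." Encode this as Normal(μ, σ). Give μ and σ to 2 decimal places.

For Normal(μ,σ), the p-quantile is μ + z_p·σ. Here z_{0.32} = -0.4677, z_{0.69} = 0.4959.
So 0.0984 = μ − 0.4677σ and 0.157 = μ + 0.4959σ.
Subtracting: σ = (0.157 − 0.0984)/(0.4959 − (-0.4677)) = 0.06.
Then μ = 0.0984 − (-0.4677)·0.06 = 0.13.

μ = 0.13, σ = 0.06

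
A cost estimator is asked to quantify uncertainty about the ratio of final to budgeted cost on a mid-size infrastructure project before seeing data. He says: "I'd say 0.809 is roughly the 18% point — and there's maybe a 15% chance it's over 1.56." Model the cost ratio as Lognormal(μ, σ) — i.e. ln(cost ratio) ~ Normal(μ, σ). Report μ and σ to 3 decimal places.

If T ~ Lognormal(μ,σ) then ln T ~ Normal(μ,σ), so the p-quantile of ln T is μ + z_p·σ.
ln(0.809) = -0.212 and ln(1.56) = 0.4447; z_{0.18} = -0.9154, z_{0.85} = 1.036.
σ = (0.4447 − -0.212)/(1.036 − (-0.9154)) = 0.336.
μ = -0.212 − (-0.9154)·0.336 = 0.096.

μ ≈ 0.096, σ ≈ 0.336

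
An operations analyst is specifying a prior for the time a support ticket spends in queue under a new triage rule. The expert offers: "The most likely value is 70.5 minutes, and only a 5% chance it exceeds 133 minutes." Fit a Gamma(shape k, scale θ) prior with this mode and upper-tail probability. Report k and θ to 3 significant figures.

Gamma(k,θ) with k>1 has mode (k−1)θ, so θ = 70.5/(k−1).
Need P(X < 133) = 0.95 with θ tied to k this way. Start at k = 2, θ = 70.5: P(X<133) ≈ 0.562.
Too low — raise k to concentrate. Iterating converges to k ≈ 7.9.
Then θ = 70.5/(7.9−1) ≈ 10.2.

k ≈ 7.9, θ ≈ 10.2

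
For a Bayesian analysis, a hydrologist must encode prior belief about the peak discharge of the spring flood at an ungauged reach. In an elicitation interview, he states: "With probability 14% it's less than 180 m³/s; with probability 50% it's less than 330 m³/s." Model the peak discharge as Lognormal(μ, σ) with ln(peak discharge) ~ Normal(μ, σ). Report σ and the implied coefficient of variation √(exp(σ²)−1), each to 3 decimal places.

If T ~ Lognormal(μ,σ) then ln T ~ Normal(μ,σ), so the p-quantile of ln T is μ + z_p·σ.
ln(180) = 5.193 and ln(330) = 5.799; z_{0.14} = -1.08, z_{0.5} = 0.
σ = (5.799 − 5.193)/(0 − (-1.08)) = 0.561.
μ = 5.193 − (-1.08)·0.561 = 5.799.
CV = √(exp(σ²)−1) = √(exp(0.3148)−1) = 0.608.

σ ≈ 0.561, CV ≈ 0.608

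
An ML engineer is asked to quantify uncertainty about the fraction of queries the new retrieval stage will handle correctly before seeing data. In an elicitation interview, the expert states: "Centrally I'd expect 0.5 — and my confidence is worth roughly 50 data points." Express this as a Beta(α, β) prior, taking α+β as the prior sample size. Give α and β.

Under the effective-sample-size interpretation, Beta(α, β) has prior mean α/(α+β) and prior sample size α+β.
So α+β = 50 and α/(α+β) = 0.5, giving α = 0.5·50 = 25 and β = 50 − 25 = 25.

α = 25, β = 25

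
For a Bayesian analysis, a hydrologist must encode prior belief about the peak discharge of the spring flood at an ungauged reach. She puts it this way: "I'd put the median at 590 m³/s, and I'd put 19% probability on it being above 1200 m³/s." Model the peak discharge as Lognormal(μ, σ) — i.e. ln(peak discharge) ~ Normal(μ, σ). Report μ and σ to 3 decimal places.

If T ~ Lognormal(μ,σ) then ln T ~ Normal(μ,σ), so the p-quantile of ln T is μ + z_p·σ.
ln(590) = 6.38 and ln(1200) = 7.09; z_{0.5} = 0, z_{0.81} = 0.8779.
σ = (7.09 − 6.38)/(0.8779 − (0)) = 0.809.
μ = 6.38 − (0)·0.809 = 6.380.

μ ≈ 6.380, σ ≈ 0.809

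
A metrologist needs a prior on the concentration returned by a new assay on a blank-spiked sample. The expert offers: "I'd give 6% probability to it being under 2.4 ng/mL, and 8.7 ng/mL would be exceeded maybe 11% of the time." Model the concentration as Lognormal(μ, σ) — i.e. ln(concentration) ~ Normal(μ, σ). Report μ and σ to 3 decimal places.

μ ≈ 1.595, σ ≈ 0.463

If T ~ Lognormal(μ,σ) then ln T ~ Normal(μ,σ), so the p-quantile of ln T is μ + z_p·σ.
ln(2.4) = 0.8755 and ln(8.7) = 2.163; z_{0.06} = -1.555, z_{0.89} = 1.227.
σ = (2.163 − 0.8755)/(1.227 − (-1.555)) = 0.463.
μ = 0.8755 − (-1.555)·0.463 = 1.595.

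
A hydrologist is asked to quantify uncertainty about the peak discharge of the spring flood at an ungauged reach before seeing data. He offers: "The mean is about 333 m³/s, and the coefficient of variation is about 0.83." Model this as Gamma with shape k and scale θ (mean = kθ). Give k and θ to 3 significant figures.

k ≈ 1.45, θ ≈ 229

For Gamma(k, scale θ): mean = kθ, variance = kθ², so CV = 1/√k.
CV = 0.83, hence k = 1/CV² = 1.45.
Then θ = mean/k = 333/1.45 = 229.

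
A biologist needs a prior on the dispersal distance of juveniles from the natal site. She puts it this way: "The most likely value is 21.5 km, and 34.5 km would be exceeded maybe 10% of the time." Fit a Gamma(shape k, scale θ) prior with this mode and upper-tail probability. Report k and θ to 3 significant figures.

k ≈ 9.4, θ ≈ 2.56

Gamma(k,θ) with k>1 has mode (k−1)θ, so θ = 21.5/(k−1).
Need P(X < 34.5) = 0.9 with θ tied to k this way. Start at k = 2, θ = 21.5: P(X<34.5) ≈ 0.477.
Too low — raise k to concentrate. Iterating converges to k ≈ 9.4.
Then θ = 21.5/(9.4−1) ≈ 2.56.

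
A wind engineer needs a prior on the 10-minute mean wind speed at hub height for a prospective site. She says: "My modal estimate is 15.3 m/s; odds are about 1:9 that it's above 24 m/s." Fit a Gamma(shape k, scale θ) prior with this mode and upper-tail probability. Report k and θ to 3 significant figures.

Gamma(k,θ) with k>1 has mode (k−1)θ, so θ = 15.3/(k−1).
Need P(X < 24) = 0.9 with θ tied to k this way. Start at k = 2, θ = 15.3: P(X<24) ≈ 0.465.
Too low — raise k to concentrate. Iterating converges to k ≈ 10.2.
Then θ = 15.3/(10.2−1) ≈ 1.66.

k ≈ 10.2, θ ≈ 1.66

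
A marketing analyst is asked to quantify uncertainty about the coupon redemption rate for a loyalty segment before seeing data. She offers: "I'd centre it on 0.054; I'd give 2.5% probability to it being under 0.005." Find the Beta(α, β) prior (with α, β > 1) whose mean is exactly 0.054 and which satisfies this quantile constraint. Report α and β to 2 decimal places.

With mean 0.054 fixed, write α = 0.054s, β = 0.946s where s = α+β.
Need P(θ < 0.005) = 0.025 under Beta(0.054s, 0.946s). Normal approximation: (q−m)/√(m(1−m)/s) ≈ z_{0.025} = -1.96, so s ≈ 0.054·0.946·(-1.96)²/(0.005−0.054)² = 81.7.
At s = 81.7: P(θ<0.005) ≈ 0.000. Adjusting to match 0.025 gives s ≈ 30.91.
So α = 0.054·30.91 ≈ 1.67, β = 0.946·30.91 ≈ 29.24.

α ≈ 1.67, β ≈ 29.24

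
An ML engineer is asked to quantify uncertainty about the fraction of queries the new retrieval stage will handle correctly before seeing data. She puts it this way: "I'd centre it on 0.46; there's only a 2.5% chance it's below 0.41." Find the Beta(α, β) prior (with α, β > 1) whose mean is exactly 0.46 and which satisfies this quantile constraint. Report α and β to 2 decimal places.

α ≈ 173.52, β ≈ 203.69

With mean 0.46 fixed, write α = 0.46s, β = 0.54s where s = α+β.
Need P(θ < 0.41) = 0.025 under Beta(0.46s, 0.54s). Normal approximation: (q−m)/√(m(1−m)/s) ≈ z_{0.025} = -1.96, so s ≈ 0.46·0.54·(-1.96)²/(0.41−0.46)² = 381.7.
At s = 381.7: P(θ<0.41) ≈ 0.024. Adjusting to match 0.025 gives s ≈ 377.21.
So α = 0.46·377.21 ≈ 173.52, β = 0.54·377.21 ≈ 203.69.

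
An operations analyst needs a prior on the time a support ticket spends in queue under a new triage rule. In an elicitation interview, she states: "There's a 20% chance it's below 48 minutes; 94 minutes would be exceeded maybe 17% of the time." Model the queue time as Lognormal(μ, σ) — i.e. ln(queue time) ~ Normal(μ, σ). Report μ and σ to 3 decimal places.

If T ~ Lognormal(μ,σ) then ln T ~ Normal(μ,σ), so the p-quantile of ln T is μ + z_p·σ.
ln(48) = 3.871 and ln(94) = 4.543; z_{0.2} = -0.8416, z_{0.83} = 0.9542.
σ = (4.543 − 3.871)/(0.9542 − (-0.8416)) = 0.374.
μ = 3.871 − (-0.8416)·0.374 = 4.186.

μ ≈ 4.186, σ ≈ 0.374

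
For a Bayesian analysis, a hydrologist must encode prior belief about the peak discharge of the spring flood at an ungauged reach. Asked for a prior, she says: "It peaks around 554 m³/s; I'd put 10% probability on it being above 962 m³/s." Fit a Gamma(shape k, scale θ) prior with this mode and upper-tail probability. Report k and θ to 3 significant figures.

Gamma(k,θ) with k>1 has mode (k−1)θ, so θ = 554/(k−1).
Need P(X < 962) = 0.9 with θ tied to k this way. Start at k = 2, θ = 554: P(X<962) ≈ 0.518.
Too low — raise k to concentrate. Iterating converges to k ≈ 7.23.
Then θ = 554/(7.23−1) ≈ 88.9.

k ≈ 7.23, θ ≈ 88.9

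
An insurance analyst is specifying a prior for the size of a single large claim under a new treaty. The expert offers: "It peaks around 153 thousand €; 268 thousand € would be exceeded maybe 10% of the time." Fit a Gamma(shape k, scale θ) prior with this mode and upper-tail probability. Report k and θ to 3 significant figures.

Gamma(k,θ) with k>1 has mode (k−1)θ, so θ = 153/(k−1).
Need P(X < 268) = 0.9 with θ tied to k this way. Start at k = 2, θ = 153: P(X<268) ≈ 0.523.
Too low — raise k to concentrate. Iterating converges to k ≈ 7.04.
Then θ = 153/(7.04−1) ≈ 25.3.

k ≈ 7.04, θ ≈ 25.3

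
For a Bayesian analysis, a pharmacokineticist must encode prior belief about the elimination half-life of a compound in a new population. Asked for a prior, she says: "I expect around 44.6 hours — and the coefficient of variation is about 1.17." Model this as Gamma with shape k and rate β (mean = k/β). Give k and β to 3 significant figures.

k ≈ 0.731, β ≈ 0.0164

For Gamma(k, rate β): mean = k/β, variance = k/β², so CV = 1/√k.
CV = 1.17, hence k = 1/CV² = 0.731.
Then β = k/mean = 0.731/44.6 = 0.0164.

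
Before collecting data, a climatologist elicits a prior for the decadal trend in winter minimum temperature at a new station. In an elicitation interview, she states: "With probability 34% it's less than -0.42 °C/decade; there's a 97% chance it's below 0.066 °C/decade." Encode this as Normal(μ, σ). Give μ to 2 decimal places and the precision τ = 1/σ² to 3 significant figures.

μ = -0.33, τ = 22.3

For Normal(μ,σ), the p-quantile is μ + z_p·σ. Here z_{0.34} = -0.4125, z_{0.97} = 1.881.
So -0.42 = μ − 0.4125σ and 0.066 = μ + 1.881σ.
Subtracting: σ = (0.066 − -0.42)/(1.881 − (-0.4125)) = 0.21.
Then μ = -0.42 − (-0.4125)·0.21 = -0.33.
Precision τ = 1/σ² = 1/0.2119² = 22.3.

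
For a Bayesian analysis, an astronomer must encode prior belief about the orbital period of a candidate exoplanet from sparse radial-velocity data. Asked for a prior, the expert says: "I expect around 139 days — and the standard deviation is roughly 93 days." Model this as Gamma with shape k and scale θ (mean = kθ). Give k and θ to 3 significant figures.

For Gamma(k, scale θ): mean = kθ, variance = kθ², so CV = 1/√k.
CV = SD/mean = 93/139 = 0.6691, hence k = 1/CV² = 2.23.
Then θ = mean/k = 139/2.23 = 62.2.

k ≈ 2.23, θ ≈ 62.2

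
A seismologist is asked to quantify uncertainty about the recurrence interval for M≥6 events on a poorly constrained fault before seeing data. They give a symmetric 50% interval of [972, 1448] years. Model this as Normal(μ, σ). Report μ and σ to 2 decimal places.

A symmetric 50% interval runs μ ± z·σ with z = 0.6745.
Half-width = 238, so σ = 238/0.6745 = 352.86.
μ is the interval midpoint, 1210.00.

μ = 1210.00, σ = 352.86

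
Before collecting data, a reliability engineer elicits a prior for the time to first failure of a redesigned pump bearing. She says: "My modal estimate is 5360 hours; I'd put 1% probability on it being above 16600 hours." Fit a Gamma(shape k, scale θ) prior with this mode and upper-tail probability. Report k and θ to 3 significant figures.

k ≈ 4.5, θ ≈ 1530

Gamma(k,θ) with k>1 has mode (k−1)θ, so θ = 5360/(k−1).
Need P(X < 16600) = 0.99 with θ tied to k this way. Start at k = 2, θ = 5360: P(X<16600) ≈ 0.815.
Too low — raise k to concentrate. Iterating converges to k ≈ 4.5.
Then θ = 5360/(4.5−1) ≈ 1530.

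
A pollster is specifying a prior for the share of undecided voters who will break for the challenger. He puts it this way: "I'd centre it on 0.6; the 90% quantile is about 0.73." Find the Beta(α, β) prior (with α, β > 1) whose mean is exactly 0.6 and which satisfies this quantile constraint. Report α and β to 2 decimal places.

α ≈ 13.33, β ≈ 8.88

With mean 0.6 fixed, write α = 0.6s, β = 0.4s where s = α+β.
Need P(θ < 0.73) = 0.9 under Beta(0.6s, 0.4s). Normal approximation: (q−m)/√(m(1−m)/s) ≈ z_{0.9} = 1.28, so s ≈ 0.6·0.4·(1.28)²/(0.73−0.6)² = 23.3.
At s = 23.3: P(θ<0.73) ≈ 0.906. Adjusting to match 0.9 gives s ≈ 22.21.
So α = 0.6·22.21 ≈ 13.33, β = 0.4·22.21 ≈ 8.88.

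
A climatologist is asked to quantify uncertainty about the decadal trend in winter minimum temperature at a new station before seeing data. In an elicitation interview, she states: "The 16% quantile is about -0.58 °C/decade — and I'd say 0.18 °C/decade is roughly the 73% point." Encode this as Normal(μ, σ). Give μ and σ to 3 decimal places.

μ = -0.110, σ = 0.473

For Normal(μ,σ), the p-quantile is μ + z_p·σ. Here z_{0.16} = -0.9945, z_{0.73} = 0.6128.
So -0.58 = μ − 0.9945σ and 0.18 = μ + 0.6128σ.
Subtracting: σ = (0.18 − -0.58)/(0.6128 − (-0.9945)) = 0.473.
Then μ = -0.58 − (-0.9945)·0.473 = -0.110.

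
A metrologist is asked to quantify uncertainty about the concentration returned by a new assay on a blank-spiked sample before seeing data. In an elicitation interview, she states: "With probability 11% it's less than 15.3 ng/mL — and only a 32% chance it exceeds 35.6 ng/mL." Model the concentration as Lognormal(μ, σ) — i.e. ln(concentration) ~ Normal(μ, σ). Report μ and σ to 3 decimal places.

If T ~ Lognormal(μ,σ) then ln T ~ Normal(μ,σ), so the p-quantile of ln T is μ + z_p·σ.
ln(15.3) = 2.728 and ln(35.6) = 3.572; z_{0.11} = -1.227, z_{0.68} = 0.4677.
σ = (3.572 − 2.728)/(0.4677 − (-1.227)) = 0.498.
μ = 2.728 − (-1.227)·0.498 = 3.339.

μ ≈ 3.339, σ ≈ 0.498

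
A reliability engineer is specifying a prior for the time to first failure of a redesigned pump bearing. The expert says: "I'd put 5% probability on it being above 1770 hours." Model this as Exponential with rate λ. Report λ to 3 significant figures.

P(T > 1770.0) = e^(−λ·1770.0) = 0.05, so λ = −ln(0.05)/1770.0 = 0.00169.

λ ≈ 0.00169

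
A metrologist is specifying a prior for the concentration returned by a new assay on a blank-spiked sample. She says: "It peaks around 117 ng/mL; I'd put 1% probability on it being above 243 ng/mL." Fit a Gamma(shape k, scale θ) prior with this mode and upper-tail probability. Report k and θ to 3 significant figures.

Gamma(k,θ) with k>1 has mode (k−1)θ, so θ = 117/(k−1).
Need P(X < 243) = 0.99 with θ tied to k this way. Start at k = 2, θ = 117: P(X<243) ≈ 0.614.
Too low — raise k to concentrate. Iterating converges to k ≈ 10.1.
Then θ = 117/(10.1−1) ≈ 12.8.

k ≈ 10.1, θ ≈ 12.8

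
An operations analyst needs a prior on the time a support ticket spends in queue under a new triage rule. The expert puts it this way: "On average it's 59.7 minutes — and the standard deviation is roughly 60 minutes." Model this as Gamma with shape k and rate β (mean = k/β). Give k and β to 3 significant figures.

k ≈ 0.99, β ≈ 0.0166

For Gamma(k, rate β): mean = k/β, variance = k/β², so CV = 1/√k.
CV = SD/mean = 60/59.7 = 1.005, hence k = 1/CV² = 0.99.
Then β = k/mean = 0.99/59.7 = 0.0166.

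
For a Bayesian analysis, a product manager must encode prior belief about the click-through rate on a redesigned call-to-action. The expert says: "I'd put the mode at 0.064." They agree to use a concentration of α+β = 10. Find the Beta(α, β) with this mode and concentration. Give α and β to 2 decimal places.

α = 1.51, β = 8.49

For α,β > 1 the Beta mode is (α−1)/(α+β−2). With α+β = 10, the mode is (α−1)/8.
Set (α−1)/8 = 0.064 → α = 1 + 0.064·8 = 1.51.
β = 10 − α = 8.49.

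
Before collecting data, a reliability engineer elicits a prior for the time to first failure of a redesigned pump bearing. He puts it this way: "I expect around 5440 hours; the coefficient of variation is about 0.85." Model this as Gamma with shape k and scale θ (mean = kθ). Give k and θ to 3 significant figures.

k ≈ 1.38, θ ≈ 3930

For Gamma(k, scale θ): mean = kθ, variance = kθ², so CV = 1/√k.
CV = 0.85, hence k = 1/CV² = 1.38.
Then θ = mean/k = 5440/1.38 = 3930.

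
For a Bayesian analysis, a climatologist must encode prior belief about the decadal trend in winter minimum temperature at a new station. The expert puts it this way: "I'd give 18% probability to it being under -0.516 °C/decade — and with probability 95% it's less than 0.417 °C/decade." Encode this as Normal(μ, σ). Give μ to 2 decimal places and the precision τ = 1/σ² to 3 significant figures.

μ = -0.18, τ = 7.53

The p-quantile of Normal(μ,σ) is μ + z_p·σ, with z_{0.18} = -0.9154 and z_{0.95} = 1.645.
Eliminate σ: μ = (z₂·x₁ − z₁·x₂)/(z₂ − z₁) = (1.645·-0.516 − (-0.9154)·0.417)/2.56 = -0.18.
Then σ = (x₂ − x₁)/(z₂ − z₁) = (0.417 − -0.516)/2.56 = 0.36.
Precision τ = 1/σ² = 1/0.3644² = 7.53.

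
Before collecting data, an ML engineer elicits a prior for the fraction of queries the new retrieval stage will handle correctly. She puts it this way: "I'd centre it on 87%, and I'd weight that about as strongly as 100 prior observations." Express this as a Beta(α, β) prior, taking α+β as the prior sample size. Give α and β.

α = 87, β = 13

Under the effective-sample-size interpretation, Beta(α, β) has prior mean α/(α+β) and prior sample size α+β.
So α+β = 100 and α/(α+β) = 0.87, giving α = 0.87·100 = 87 and β = 100 − 87 = 13.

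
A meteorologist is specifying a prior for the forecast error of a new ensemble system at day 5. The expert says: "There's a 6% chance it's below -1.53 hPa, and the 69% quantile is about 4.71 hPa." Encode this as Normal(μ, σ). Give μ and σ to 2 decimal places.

μ = 3.20, σ = 3.04

The p-quantile of Normal(μ,σ) is μ + z_p·σ, with z_{0.06} = -1.555 and z_{0.69} = 0.4959.
Eliminate σ: μ = (z₂·x₁ − z₁·x₂)/(z₂ − z₁) = (0.4959·-1.53 − (-1.555)·4.71)/2.051 = 3.20.
Then σ = (x₂ − x₁)/(z₂ − z₁) = (4.71 − -1.53)/2.051 = 3.04.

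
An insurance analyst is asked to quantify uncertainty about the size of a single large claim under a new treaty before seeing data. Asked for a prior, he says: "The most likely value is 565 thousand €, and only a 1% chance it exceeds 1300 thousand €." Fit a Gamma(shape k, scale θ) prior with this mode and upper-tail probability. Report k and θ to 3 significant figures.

k ≈ 7.88, θ ≈ 82.1

Gamma(k,θ) with k>1 has mode (k−1)θ, so θ = 565/(k−1).
Need P(X < 1300) = 0.99 with θ tied to k this way. Start at k = 2, θ = 565: P(X<1300) ≈ 0.669.
Too low — raise k to concentrate. Iterating converges to k ≈ 7.88.
Then θ = 565/(7.88−1) ≈ 82.1.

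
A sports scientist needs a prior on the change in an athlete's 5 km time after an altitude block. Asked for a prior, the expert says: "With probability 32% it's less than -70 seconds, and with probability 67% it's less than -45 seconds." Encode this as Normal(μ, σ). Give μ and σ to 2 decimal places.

μ = -57.12, σ = 27.54

The p-quantile of Normal(μ,σ) is μ + z_p·σ, with z_{0.32} = -0.4677 and z_{0.67} = 0.4399.
Eliminate σ: μ = (z₂·x₁ − z₁·x₂)/(z₂ − z₁) = (0.4399·-70 − (-0.4677)·-45)/0.9076 = -57.12.
Then σ = (x₂ − x₁)/(z₂ − z₁) = (-45 − -70)/0.9076 = 27.54.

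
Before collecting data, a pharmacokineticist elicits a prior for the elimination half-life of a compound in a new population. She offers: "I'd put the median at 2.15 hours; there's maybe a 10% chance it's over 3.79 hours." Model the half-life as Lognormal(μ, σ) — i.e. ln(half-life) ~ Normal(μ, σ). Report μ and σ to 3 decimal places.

μ ≈ 0.765, σ ≈ 0.442

If T ~ Lognormal(μ,σ) then ln T ~ Normal(μ,σ), so the p-quantile of ln T is μ + z_p·σ.
ln(2.15) = 0.7655 and ln(3.79) = 1.332; z_{0.5} = 0, z_{0.9} = 1.282.
σ = (1.332 − 0.7655)/(1.282 − (0)) = 0.442.
μ = 0.7655 − (0)·0.442 = 0.765.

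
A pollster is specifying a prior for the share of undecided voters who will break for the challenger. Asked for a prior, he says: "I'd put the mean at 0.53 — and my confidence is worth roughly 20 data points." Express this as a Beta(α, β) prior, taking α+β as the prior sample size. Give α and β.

α = 10.6, β = 9.4

Under the effective-sample-size interpretation, Beta(α, β) has prior mean α/(α+β) and prior sample size α+β.
So α+β = 20 and α/(α+β) = 0.53, giving α = 0.53·20 = 10.6 and β = 20 − 10.6 = 9.4.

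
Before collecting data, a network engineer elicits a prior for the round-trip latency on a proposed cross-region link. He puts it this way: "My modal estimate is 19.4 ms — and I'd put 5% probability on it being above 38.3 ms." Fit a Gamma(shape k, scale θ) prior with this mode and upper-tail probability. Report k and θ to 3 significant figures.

Gamma(k,θ) with k>1 has mode (k−1)θ, so θ = 19.4/(k−1).
Need P(X < 38.3) = 0.95 with θ tied to k this way. Start at k = 2, θ = 19.4: P(X<38.3) ≈ 0.587.
Too low — raise k to concentrate. Iterating converges to k ≈ 7.
Then θ = 19.4/(7−1) ≈ 3.24.

k ≈ 7, θ ≈ 3.24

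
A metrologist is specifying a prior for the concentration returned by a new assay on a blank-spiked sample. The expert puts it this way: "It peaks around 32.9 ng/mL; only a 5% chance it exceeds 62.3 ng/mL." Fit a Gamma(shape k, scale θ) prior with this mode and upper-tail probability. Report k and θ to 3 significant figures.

Gamma(k,θ) with k>1 has mode (k−1)θ, so θ = 32.9/(k−1).
Need P(X < 62.3) = 0.95 with θ tied to k this way. Start at k = 2, θ = 32.9: P(X<62.3) ≈ 0.564.
Too low — raise k to concentrate. Iterating converges to k ≈ 7.82.
Then θ = 32.9/(7.82−1) ≈ 4.82.

k ≈ 7.82, θ ≈ 4.82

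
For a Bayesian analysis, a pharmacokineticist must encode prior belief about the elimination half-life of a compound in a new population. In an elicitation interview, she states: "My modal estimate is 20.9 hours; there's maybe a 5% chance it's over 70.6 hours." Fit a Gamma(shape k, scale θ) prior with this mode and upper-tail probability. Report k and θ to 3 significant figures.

Gamma(k,θ) with k>1 has mode (k−1)θ, so θ = 20.9/(k−1).
Need P(X < 70.6) = 0.95 with θ tied to k this way. Start at k = 2, θ = 20.9: P(X<70.6) ≈ 0.851.
Too low — raise k to concentrate. Iterating converges to k ≈ 2.75.
Then θ = 20.9/(2.75−1) ≈ 11.9.

k ≈ 2.75, θ ≈ 11.9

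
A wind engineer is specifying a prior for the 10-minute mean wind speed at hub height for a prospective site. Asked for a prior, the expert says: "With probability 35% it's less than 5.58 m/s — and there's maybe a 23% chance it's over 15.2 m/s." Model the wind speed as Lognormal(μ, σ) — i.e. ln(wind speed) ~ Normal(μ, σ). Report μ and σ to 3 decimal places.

μ ≈ 2.063, σ ≈ 0.891

If T ~ Lognormal(μ,σ) then ln T ~ Normal(μ,σ), so the p-quantile of ln T is μ + z_p·σ.
ln(5.58) = 1.719 and ln(15.2) = 2.721; z_{0.35} = -0.3853, z_{0.77} = 0.7388.
σ = (2.721 − 1.719)/(0.7388 − (-0.3853)) = 0.891.
μ = 1.719 − (-0.3853)·0.891 = 2.063.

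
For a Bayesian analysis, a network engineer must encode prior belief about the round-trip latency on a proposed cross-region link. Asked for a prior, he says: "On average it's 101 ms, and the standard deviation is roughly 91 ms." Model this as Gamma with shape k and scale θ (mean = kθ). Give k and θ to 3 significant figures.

k ≈ 1.23, θ ≈ 82

For Gamma(k, scale θ): mean = kθ, variance = kθ², so CV = 1/√k.
CV = SD/mean = 91/101 = 0.901, hence k = 1/CV² = 1.23.
Then θ = mean/k = 101/1.23 = 82.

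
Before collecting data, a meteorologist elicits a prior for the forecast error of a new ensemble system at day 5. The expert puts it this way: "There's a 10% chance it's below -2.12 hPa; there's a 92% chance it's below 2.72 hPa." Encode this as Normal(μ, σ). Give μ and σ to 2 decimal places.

μ = 0.19, σ = 1.80

For Normal(μ,σ), the p-quantile is μ + z_p·σ. Here z_{0.1} = -1.282, z_{0.92} = 1.405.
So -2.12 = μ − 1.282σ and 2.72 = μ + 1.405σ.
Subtracting: σ = (2.72 − -2.12)/(1.405 − (-1.282)) = 1.80.
Then μ = -2.12 − (-1.282)·1.80 = 0.19.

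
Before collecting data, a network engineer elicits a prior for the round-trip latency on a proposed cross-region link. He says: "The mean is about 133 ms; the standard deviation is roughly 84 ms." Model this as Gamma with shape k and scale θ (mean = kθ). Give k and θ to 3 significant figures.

For Gamma(k, scale θ): mean = kθ, variance = kθ², so CV = 1/√k.
CV = SD/mean = 84/133 = 0.6316, hence k = 1/CV² = 2.51.
Then θ = mean/k = 133/2.51 = 53.1.

k ≈ 2.51, θ ≈ 53.1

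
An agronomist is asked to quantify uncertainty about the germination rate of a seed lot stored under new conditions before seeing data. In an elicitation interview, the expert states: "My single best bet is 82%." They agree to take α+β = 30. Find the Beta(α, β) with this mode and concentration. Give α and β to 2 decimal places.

For α,β > 1 the Beta mode is (α−1)/(α+β−2). With α+β = 30, the mode is (α−1)/28.
Set (α−1)/28 = 0.82 → α = 1 + 0.82·28 = 23.96.
β = 30 − α = 6.04.

α = 23.96, β = 6.04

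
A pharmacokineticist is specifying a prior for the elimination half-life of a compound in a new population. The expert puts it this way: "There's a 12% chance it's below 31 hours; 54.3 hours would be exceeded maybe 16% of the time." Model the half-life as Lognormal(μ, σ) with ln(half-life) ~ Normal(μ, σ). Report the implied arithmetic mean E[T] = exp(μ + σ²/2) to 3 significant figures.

If T ~ Lognormal(μ,σ) then ln T ~ Normal(μ,σ), so the p-quantile of ln T is μ + z_p·σ.
ln(31) = 3.434 and ln(54.3) = 3.995; z_{0.12} = -1.175, z_{0.84} = 0.9945.
σ = (3.995 − 3.434)/(0.9945 − (-1.175)) = 0.258.
μ = 3.434 − (-1.175)·0.258 = 3.738.
E[T] = exp(μ + σ²/2) = exp(3.738 + 0.0334) = 43.4 hours.

E[T] ≈ 43.4 hours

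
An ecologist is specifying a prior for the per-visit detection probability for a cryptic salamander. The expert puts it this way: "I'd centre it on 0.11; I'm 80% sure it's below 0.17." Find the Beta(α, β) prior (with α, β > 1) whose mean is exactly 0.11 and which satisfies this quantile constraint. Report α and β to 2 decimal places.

With mean 0.11 fixed, write α = 0.11s, β = 0.89s where s = α+β.
Need P(θ < 0.17) = 0.8 under Beta(0.11s, 0.89s). Normal approximation: (q−m)/√(m(1−m)/s) ≈ z_{0.8} = 0.842, so s ≈ 0.11·0.89·(0.842)²/(0.17−0.11)² = 19.3.
At s = 19.3: P(θ<0.17) ≈ 0.820. Adjusting to match 0.8 gives s ≈ 14.22.
So α = 0.11·14.22 ≈ 1.56, β = 0.89·14.22 ≈ 12.65.

α ≈ 1.56, β ≈ 12.65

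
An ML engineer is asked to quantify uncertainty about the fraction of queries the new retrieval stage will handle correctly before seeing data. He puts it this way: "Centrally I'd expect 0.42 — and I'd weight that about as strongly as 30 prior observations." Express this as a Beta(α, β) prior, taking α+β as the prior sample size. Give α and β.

Under the effective-sample-size interpretation, Beta(α, β) has prior mean α/(α+β) and prior sample size α+β.
So α+β = 30 and α/(α+β) = 0.42, giving α = 0.42·30 = 12.6 and β = 30 − 12.6 = 17.4.

α = 12.6, β = 17.4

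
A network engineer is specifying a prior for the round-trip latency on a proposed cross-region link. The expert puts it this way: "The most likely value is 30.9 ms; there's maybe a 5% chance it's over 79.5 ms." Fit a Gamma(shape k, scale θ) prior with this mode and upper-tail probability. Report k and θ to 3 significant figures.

k ≈ 4.03, θ ≈ 10.2

Gamma(k,θ) with k>1 has mode (k−1)θ, so θ = 30.9/(k−1).
Need P(X < 79.5) = 0.95 with θ tied to k this way. Start at k = 2, θ = 30.9: P(X<79.5) ≈ 0.727.
Too low — raise k to concentrate. Iterating converges to k ≈ 4.03.
Then θ = 30.9/(4.03−1) ≈ 10.2.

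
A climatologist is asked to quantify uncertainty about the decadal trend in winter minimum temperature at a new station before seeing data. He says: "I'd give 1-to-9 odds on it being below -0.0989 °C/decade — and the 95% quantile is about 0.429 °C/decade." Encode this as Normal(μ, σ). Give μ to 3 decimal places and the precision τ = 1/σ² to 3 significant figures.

The p-quantile of Normal(μ,σ) is μ + z_p·σ, with z_{0.1} = -1.282 and z_{0.95} = 1.645.
Eliminate σ: μ = (z₂·x₁ − z₁·x₂)/(z₂ − z₁) = (1.645·-0.0989 − (-1.282)·0.429)/2.926 = 0.132.
Then σ = (x₂ − x₁)/(z₂ − z₁) = (0.429 − -0.0989)/2.926 = 0.180.
Precision τ = 1/σ² = 1/0.1804² = 30.7.

μ = 0.132, τ = 30.7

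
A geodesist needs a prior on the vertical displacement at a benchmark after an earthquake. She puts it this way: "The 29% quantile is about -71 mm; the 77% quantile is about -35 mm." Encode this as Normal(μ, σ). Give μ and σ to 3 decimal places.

The p-quantile of Normal(μ,σ) is μ + z_p·σ, with z_{0.29} = -0.5534 and z_{0.77} = 0.7388.
Eliminate σ: μ = (z₂·x₁ − z₁·x₂)/(z₂ − z₁) = (0.7388·-71 − (-0.5534)·-35)/1.292 = -55.583.
Then σ = (x₂ − x₁)/(z₂ − z₁) = (-35 − -71)/1.292 = 27.859.

μ = -55.583, σ = 27.859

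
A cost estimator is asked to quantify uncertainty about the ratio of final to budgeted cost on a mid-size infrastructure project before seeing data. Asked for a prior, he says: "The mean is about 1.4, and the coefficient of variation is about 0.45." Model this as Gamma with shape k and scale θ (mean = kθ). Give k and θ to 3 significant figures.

k ≈ 4.94, θ ≈ 0.284

For Gamma(k, scale θ): mean = kθ, variance = kθ², so CV = 1/√k.
CV = 0.45, hence k = 1/CV² = 4.94.
Then θ = mean/k = 1.4/4.94 = 0.284.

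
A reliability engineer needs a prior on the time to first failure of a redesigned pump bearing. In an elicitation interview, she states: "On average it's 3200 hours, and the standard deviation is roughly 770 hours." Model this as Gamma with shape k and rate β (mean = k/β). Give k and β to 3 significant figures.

k ≈ 17.3, β ≈ 0.0054

For Gamma(k, rate β): mean = k/β, variance = k/β², so CV = 1/√k.
CV = SD/mean = 770/3200 = 0.2406, hence k = 1/CV² = 17.3.
Then β = k/mean = 17.3/3200 = 0.0054.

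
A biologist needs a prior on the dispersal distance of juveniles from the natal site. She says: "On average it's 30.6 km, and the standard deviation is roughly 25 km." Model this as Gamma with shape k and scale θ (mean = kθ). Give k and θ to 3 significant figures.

For Gamma(k, scale θ): mean = kθ, variance = kθ², so CV = 1/√k.
CV = SD/mean = 25/30.6 = 0.817, hence k = 1/CV² = 1.5.
Then θ = mean/k = 30.6/1.5 = 20.4.

k ≈ 1.5, θ ≈ 20.4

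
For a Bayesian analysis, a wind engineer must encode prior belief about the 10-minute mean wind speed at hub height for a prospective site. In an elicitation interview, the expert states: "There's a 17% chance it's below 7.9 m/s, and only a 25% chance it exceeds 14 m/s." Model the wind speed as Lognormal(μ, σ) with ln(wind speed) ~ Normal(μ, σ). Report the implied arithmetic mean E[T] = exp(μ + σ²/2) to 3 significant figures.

E[T] ≈ 11.7 m/s

If T ~ Lognormal(μ,σ) then ln T ~ Normal(μ,σ), so the p-quantile of ln T is μ + z_p·σ.
ln(7.9) = 2.067 and ln(14) = 2.639; z_{0.17} = -0.9542, z_{0.75} = 0.6745.
σ = (2.639 − 2.067)/(0.6745 − (-0.9542)) = 0.351.
μ = 2.067 − (-0.9542)·0.351 = 2.402.
E[T] = exp(μ + σ²/2) = exp(2.402 + 0.0617) = 11.7 m/s.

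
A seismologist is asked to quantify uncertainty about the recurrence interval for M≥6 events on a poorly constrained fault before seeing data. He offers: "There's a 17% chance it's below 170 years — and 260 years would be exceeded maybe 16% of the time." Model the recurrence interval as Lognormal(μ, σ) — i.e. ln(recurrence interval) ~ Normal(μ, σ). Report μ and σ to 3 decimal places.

If T ~ Lognormal(μ,σ) then ln T ~ Normal(μ,σ), so the p-quantile of ln T is μ + z_p·σ.
ln(170) = 5.136 and ln(260) = 5.561; z_{0.17} = -0.9542, z_{0.84} = 0.9945.
σ = (5.561 − 5.136)/(0.9945 − (-0.9542)) = 0.218.
μ = 5.136 − (-0.9542)·0.218 = 5.344.

μ ≈ 5.344, σ ≈ 0.218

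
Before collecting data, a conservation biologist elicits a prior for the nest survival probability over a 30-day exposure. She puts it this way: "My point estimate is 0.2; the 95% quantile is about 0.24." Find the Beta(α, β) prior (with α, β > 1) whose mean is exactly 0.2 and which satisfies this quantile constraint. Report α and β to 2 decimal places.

With mean 0.2 fixed, write α = 0.2s, β = 0.8s where s = α+β.
Need P(θ < 0.24) = 0.95 under Beta(0.2s, 0.8s). Normal approximation: (q−m)/√(m(1−m)/s) ≈ z_{0.95} = 1.64, so s ≈ 0.2·0.8·(1.64)²/(0.24−0.2)² = 270.6.
At s = 270.6: P(θ<0.24) ≈ 0.945. Adjusting to match 0.95 gives s ≈ 286.07.
So α = 0.2·286.07 ≈ 57.21, β = 0.8·286.07 ≈ 228.85.

α ≈ 57.21, β ≈ 228.85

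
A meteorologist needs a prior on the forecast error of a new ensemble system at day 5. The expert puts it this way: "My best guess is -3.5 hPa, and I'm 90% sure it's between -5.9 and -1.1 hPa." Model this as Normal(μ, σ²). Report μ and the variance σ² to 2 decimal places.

A symmetric 90% interval runs μ ± z·σ with z = 1.645.
Half-width = 2.4, so σ = 2.4/1.645 = 1.459 and σ² = 2.13.
μ is the stated best guess, -3.50.

μ = -3.50, σ² = 2.13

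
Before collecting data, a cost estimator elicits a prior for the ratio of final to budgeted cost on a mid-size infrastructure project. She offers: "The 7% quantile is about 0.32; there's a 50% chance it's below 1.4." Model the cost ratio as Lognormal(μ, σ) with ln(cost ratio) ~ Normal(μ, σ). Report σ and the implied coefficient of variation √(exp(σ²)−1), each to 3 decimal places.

If T ~ Lognormal(μ,σ) then ln T ~ Normal(μ,σ), so the p-quantile of ln T is μ + z_p·σ.
ln(0.32) = -1.139 and ln(1.4) = 0.3365; z_{0.07} = -1.476, z_{0.5} = 0.
σ = (0.3365 − -1.139)/(0 − (-1.476)) = 1.000.
μ = -1.139 − (-1.476)·1.000 = 0.336.
CV = √(exp(σ²)−1) = √(exp(1.0002)−1) = 1.311.

σ ≈ 1.000, CV ≈ 1.311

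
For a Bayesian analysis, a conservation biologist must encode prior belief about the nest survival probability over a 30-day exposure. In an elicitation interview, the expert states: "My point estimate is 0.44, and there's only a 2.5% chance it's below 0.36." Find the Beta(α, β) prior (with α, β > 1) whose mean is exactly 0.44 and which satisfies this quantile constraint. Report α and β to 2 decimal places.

α ≈ 63.17, β ≈ 80.40

With mean 0.44 fixed, write α = 0.44s, β = 0.56s where s = α+β.
Need P(θ < 0.36) = 0.025 under Beta(0.44s, 0.56s). Normal approximation: (q−m)/√(m(1−m)/s) ≈ z_{0.025} = -1.96, so s ≈ 0.44·0.56·(-1.96)²/(0.36−0.44)² = 147.9.
At s = 147.9: P(θ<0.36) ≈ 0.023. Adjusting to match 0.025 gives s ≈ 143.57.
So α = 0.44·143.57 ≈ 63.17, β = 0.56·143.57 ≈ 80.40.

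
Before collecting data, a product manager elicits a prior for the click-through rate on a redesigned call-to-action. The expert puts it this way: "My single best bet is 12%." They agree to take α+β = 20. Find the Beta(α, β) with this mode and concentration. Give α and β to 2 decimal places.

α = 3.16, β = 16.84

For α,β > 1 the Beta mode is (α−1)/(α+β−2). With α+β = 20, the mode is (α−1)/18.
Set (α−1)/18 = 0.12 → α = 1 + 0.12·18 = 3.16.
β = 20 − α = 16.84.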